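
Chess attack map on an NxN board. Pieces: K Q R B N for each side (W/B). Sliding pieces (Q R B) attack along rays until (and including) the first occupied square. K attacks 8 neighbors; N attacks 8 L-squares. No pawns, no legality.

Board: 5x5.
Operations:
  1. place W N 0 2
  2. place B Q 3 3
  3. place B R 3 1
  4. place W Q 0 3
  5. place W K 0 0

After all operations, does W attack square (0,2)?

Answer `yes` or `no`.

Answer: yes

Derivation:
Op 1: place WN@(0,2)
Op 2: place BQ@(3,3)
Op 3: place BR@(3,1)
Op 4: place WQ@(0,3)
Op 5: place WK@(0,0)
Per-piece attacks for W:
  WK@(0,0): attacks (0,1) (1,0) (1,1)
  WN@(0,2): attacks (1,4) (2,3) (1,0) (2,1)
  WQ@(0,3): attacks (0,4) (0,2) (1,3) (2,3) (3,3) (1,4) (1,2) (2,1) (3,0) [ray(0,-1) blocked at (0,2); ray(1,0) blocked at (3,3)]
W attacks (0,2): yes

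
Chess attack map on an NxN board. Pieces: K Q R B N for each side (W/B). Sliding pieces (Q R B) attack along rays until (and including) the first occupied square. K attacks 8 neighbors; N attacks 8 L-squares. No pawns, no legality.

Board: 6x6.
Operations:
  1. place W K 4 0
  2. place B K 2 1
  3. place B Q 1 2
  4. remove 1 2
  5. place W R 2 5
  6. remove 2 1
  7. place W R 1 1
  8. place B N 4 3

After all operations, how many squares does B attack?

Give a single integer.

Answer: 6

Derivation:
Op 1: place WK@(4,0)
Op 2: place BK@(2,1)
Op 3: place BQ@(1,2)
Op 4: remove (1,2)
Op 5: place WR@(2,5)
Op 6: remove (2,1)
Op 7: place WR@(1,1)
Op 8: place BN@(4,3)
Per-piece attacks for B:
  BN@(4,3): attacks (5,5) (3,5) (2,4) (5,1) (3,1) (2,2)
Union (6 distinct): (2,2) (2,4) (3,1) (3,5) (5,1) (5,5)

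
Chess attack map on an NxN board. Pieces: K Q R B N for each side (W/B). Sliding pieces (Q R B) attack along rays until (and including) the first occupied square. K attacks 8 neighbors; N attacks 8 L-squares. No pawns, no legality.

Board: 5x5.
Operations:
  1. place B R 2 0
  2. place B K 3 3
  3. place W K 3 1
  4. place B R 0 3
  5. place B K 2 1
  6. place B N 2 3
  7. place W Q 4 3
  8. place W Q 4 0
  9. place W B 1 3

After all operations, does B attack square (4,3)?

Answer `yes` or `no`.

Op 1: place BR@(2,0)
Op 2: place BK@(3,3)
Op 3: place WK@(3,1)
Op 4: place BR@(0,3)
Op 5: place BK@(2,1)
Op 6: place BN@(2,3)
Op 7: place WQ@(4,3)
Op 8: place WQ@(4,0)
Op 9: place WB@(1,3)
Per-piece attacks for B:
  BR@(0,3): attacks (0,4) (0,2) (0,1) (0,0) (1,3) [ray(1,0) blocked at (1,3)]
  BR@(2,0): attacks (2,1) (3,0) (4,0) (1,0) (0,0) [ray(0,1) blocked at (2,1); ray(1,0) blocked at (4,0)]
  BK@(2,1): attacks (2,2) (2,0) (3,1) (1,1) (3,2) (3,0) (1,2) (1,0)
  BN@(2,3): attacks (4,4) (0,4) (3,1) (4,2) (1,1) (0,2)
  BK@(3,3): attacks (3,4) (3,2) (4,3) (2,3) (4,4) (4,2) (2,4) (2,2)
B attacks (4,3): yes

Answer: yes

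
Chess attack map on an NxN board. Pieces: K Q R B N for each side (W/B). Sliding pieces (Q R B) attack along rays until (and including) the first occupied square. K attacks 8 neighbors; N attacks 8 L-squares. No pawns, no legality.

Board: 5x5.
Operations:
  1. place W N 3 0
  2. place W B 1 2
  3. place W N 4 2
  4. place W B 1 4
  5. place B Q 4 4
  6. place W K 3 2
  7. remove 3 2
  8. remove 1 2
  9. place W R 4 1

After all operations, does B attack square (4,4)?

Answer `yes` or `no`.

Answer: no

Derivation:
Op 1: place WN@(3,0)
Op 2: place WB@(1,2)
Op 3: place WN@(4,2)
Op 4: place WB@(1,4)
Op 5: place BQ@(4,4)
Op 6: place WK@(3,2)
Op 7: remove (3,2)
Op 8: remove (1,2)
Op 9: place WR@(4,1)
Per-piece attacks for B:
  BQ@(4,4): attacks (4,3) (4,2) (3,4) (2,4) (1,4) (3,3) (2,2) (1,1) (0,0) [ray(0,-1) blocked at (4,2); ray(-1,0) blocked at (1,4)]
B attacks (4,4): no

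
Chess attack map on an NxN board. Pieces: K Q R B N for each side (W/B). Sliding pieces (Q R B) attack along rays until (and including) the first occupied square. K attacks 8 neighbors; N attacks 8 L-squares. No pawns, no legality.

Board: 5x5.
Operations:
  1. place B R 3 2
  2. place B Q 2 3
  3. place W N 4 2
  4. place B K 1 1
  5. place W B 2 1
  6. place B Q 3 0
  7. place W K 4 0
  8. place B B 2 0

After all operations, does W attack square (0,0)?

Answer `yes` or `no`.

Op 1: place BR@(3,2)
Op 2: place BQ@(2,3)
Op 3: place WN@(4,2)
Op 4: place BK@(1,1)
Op 5: place WB@(2,1)
Op 6: place BQ@(3,0)
Op 7: place WK@(4,0)
Op 8: place BB@(2,0)
Per-piece attacks for W:
  WB@(2,1): attacks (3,2) (3,0) (1,2) (0,3) (1,0) [ray(1,1) blocked at (3,2); ray(1,-1) blocked at (3,0)]
  WK@(4,0): attacks (4,1) (3,0) (3,1)
  WN@(4,2): attacks (3,4) (2,3) (3,0) (2,1)
W attacks (0,0): no

Answer: no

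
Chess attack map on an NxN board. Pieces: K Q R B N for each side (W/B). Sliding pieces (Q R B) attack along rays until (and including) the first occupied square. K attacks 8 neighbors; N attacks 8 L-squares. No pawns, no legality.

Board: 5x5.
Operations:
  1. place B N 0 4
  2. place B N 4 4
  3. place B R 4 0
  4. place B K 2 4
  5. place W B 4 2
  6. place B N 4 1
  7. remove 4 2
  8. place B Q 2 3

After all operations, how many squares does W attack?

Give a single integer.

Op 1: place BN@(0,4)
Op 2: place BN@(4,4)
Op 3: place BR@(4,0)
Op 4: place BK@(2,4)
Op 5: place WB@(4,2)
Op 6: place BN@(4,1)
Op 7: remove (4,2)
Op 8: place BQ@(2,3)
Per-piece attacks for W:
Union (0 distinct): (none)

Answer: 0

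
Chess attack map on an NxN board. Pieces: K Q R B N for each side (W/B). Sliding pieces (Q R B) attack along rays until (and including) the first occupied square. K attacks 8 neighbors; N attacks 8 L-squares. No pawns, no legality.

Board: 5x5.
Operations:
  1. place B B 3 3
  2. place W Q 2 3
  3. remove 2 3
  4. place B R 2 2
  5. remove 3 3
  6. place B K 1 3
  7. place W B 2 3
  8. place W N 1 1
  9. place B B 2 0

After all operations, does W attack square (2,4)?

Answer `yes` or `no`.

Op 1: place BB@(3,3)
Op 2: place WQ@(2,3)
Op 3: remove (2,3)
Op 4: place BR@(2,2)
Op 5: remove (3,3)
Op 6: place BK@(1,3)
Op 7: place WB@(2,3)
Op 8: place WN@(1,1)
Op 9: place BB@(2,0)
Per-piece attacks for W:
  WN@(1,1): attacks (2,3) (3,2) (0,3) (3,0)
  WB@(2,3): attacks (3,4) (3,2) (4,1) (1,4) (1,2) (0,1)
W attacks (2,4): no

Answer: no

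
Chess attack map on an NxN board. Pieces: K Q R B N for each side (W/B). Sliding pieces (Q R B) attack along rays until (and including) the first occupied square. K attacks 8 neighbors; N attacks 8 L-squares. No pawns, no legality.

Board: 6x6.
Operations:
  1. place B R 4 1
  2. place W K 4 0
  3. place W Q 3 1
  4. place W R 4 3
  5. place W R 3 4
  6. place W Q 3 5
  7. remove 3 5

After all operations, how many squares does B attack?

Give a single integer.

Op 1: place BR@(4,1)
Op 2: place WK@(4,0)
Op 3: place WQ@(3,1)
Op 4: place WR@(4,3)
Op 5: place WR@(3,4)
Op 6: place WQ@(3,5)
Op 7: remove (3,5)
Per-piece attacks for B:
  BR@(4,1): attacks (4,2) (4,3) (4,0) (5,1) (3,1) [ray(0,1) blocked at (4,3); ray(0,-1) blocked at (4,0); ray(-1,0) blocked at (3,1)]
Union (5 distinct): (3,1) (4,0) (4,2) (4,3) (5,1)

Answer: 5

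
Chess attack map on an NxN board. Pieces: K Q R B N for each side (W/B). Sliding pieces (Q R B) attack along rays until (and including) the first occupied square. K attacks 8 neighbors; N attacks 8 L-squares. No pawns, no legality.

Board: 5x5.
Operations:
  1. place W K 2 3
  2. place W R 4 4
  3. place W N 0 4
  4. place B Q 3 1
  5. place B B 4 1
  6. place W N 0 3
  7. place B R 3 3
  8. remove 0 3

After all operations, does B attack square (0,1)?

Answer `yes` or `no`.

Answer: yes

Derivation:
Op 1: place WK@(2,3)
Op 2: place WR@(4,4)
Op 3: place WN@(0,4)
Op 4: place BQ@(3,1)
Op 5: place BB@(4,1)
Op 6: place WN@(0,3)
Op 7: place BR@(3,3)
Op 8: remove (0,3)
Per-piece attacks for B:
  BQ@(3,1): attacks (3,2) (3,3) (3,0) (4,1) (2,1) (1,1) (0,1) (4,2) (4,0) (2,2) (1,3) (0,4) (2,0) [ray(0,1) blocked at (3,3); ray(1,0) blocked at (4,1); ray(-1,1) blocked at (0,4)]
  BR@(3,3): attacks (3,4) (3,2) (3,1) (4,3) (2,3) [ray(0,-1) blocked at (3,1); ray(-1,0) blocked at (2,3)]
  BB@(4,1): attacks (3,2) (2,3) (3,0) [ray(-1,1) blocked at (2,3)]
B attacks (0,1): yes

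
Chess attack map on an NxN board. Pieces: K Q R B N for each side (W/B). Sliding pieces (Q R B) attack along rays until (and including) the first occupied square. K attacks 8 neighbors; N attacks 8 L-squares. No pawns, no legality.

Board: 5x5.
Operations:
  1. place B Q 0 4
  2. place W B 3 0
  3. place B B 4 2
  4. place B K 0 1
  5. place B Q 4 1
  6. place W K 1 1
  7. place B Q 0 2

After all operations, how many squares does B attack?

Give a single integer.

Answer: 23

Derivation:
Op 1: place BQ@(0,4)
Op 2: place WB@(3,0)
Op 3: place BB@(4,2)
Op 4: place BK@(0,1)
Op 5: place BQ@(4,1)
Op 6: place WK@(1,1)
Op 7: place BQ@(0,2)
Per-piece attacks for B:
  BK@(0,1): attacks (0,2) (0,0) (1,1) (1,2) (1,0)
  BQ@(0,2): attacks (0,3) (0,4) (0,1) (1,2) (2,2) (3,2) (4,2) (1,3) (2,4) (1,1) [ray(0,1) blocked at (0,4); ray(0,-1) blocked at (0,1); ray(1,0) blocked at (4,2); ray(1,-1) blocked at (1,1)]
  BQ@(0,4): attacks (0,3) (0,2) (1,4) (2,4) (3,4) (4,4) (1,3) (2,2) (3,1) (4,0) [ray(0,-1) blocked at (0,2)]
  BQ@(4,1): attacks (4,2) (4,0) (3,1) (2,1) (1,1) (3,2) (2,3) (1,4) (3,0) [ray(0,1) blocked at (4,2); ray(-1,0) blocked at (1,1); ray(-1,-1) blocked at (3,0)]
  BB@(4,2): attacks (3,3) (2,4) (3,1) (2,0)
Union (23 distinct): (0,0) (0,1) (0,2) (0,3) (0,4) (1,0) (1,1) (1,2) (1,3) (1,4) (2,0) (2,1) (2,2) (2,3) (2,4) (3,0) (3,1) (3,2) (3,3) (3,4) (4,0) (4,2) (4,4)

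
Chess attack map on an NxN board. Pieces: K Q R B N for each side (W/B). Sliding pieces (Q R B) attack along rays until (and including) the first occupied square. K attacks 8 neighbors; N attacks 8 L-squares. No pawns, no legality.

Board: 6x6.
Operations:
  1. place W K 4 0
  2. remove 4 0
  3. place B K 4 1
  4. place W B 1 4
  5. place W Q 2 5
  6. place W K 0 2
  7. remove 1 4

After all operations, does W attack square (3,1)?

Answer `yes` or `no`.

Op 1: place WK@(4,0)
Op 2: remove (4,0)
Op 3: place BK@(4,1)
Op 4: place WB@(1,4)
Op 5: place WQ@(2,5)
Op 6: place WK@(0,2)
Op 7: remove (1,4)
Per-piece attacks for W:
  WK@(0,2): attacks (0,3) (0,1) (1,2) (1,3) (1,1)
  WQ@(2,5): attacks (2,4) (2,3) (2,2) (2,1) (2,0) (3,5) (4,5) (5,5) (1,5) (0,5) (3,4) (4,3) (5,2) (1,4) (0,3)
W attacks (3,1): no

Answer: no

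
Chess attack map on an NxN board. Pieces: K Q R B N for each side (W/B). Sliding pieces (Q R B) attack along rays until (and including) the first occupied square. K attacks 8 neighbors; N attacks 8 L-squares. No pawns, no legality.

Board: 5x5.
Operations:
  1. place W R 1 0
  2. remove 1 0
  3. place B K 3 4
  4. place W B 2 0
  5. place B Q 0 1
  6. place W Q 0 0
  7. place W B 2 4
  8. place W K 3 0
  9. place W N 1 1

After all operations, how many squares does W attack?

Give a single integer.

Op 1: place WR@(1,0)
Op 2: remove (1,0)
Op 3: place BK@(3,4)
Op 4: place WB@(2,0)
Op 5: place BQ@(0,1)
Op 6: place WQ@(0,0)
Op 7: place WB@(2,4)
Op 8: place WK@(3,0)
Op 9: place WN@(1,1)
Per-piece attacks for W:
  WQ@(0,0): attacks (0,1) (1,0) (2,0) (1,1) [ray(0,1) blocked at (0,1); ray(1,0) blocked at (2,0); ray(1,1) blocked at (1,1)]
  WN@(1,1): attacks (2,3) (3,2) (0,3) (3,0)
  WB@(2,0): attacks (3,1) (4,2) (1,1) [ray(-1,1) blocked at (1,1)]
  WB@(2,4): attacks (3,3) (4,2) (1,3) (0,2)
  WK@(3,0): attacks (3,1) (4,0) (2,0) (4,1) (2,1)
Union (16 distinct): (0,1) (0,2) (0,3) (1,0) (1,1) (1,3) (2,0) (2,1) (2,3) (3,0) (3,1) (3,2) (3,3) (4,0) (4,1) (4,2)

Answer: 16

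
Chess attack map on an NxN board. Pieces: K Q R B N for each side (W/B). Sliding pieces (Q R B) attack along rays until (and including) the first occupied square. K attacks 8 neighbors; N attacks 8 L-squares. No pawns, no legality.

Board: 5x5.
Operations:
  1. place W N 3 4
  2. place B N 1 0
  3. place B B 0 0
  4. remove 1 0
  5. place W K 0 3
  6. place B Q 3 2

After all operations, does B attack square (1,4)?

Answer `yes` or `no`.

Op 1: place WN@(3,4)
Op 2: place BN@(1,0)
Op 3: place BB@(0,0)
Op 4: remove (1,0)
Op 5: place WK@(0,3)
Op 6: place BQ@(3,2)
Per-piece attacks for B:
  BB@(0,0): attacks (1,1) (2,2) (3,3) (4,4)
  BQ@(3,2): attacks (3,3) (3,4) (3,1) (3,0) (4,2) (2,2) (1,2) (0,2) (4,3) (4,1) (2,3) (1,4) (2,1) (1,0) [ray(0,1) blocked at (3,4)]
B attacks (1,4): yes

Answer: yes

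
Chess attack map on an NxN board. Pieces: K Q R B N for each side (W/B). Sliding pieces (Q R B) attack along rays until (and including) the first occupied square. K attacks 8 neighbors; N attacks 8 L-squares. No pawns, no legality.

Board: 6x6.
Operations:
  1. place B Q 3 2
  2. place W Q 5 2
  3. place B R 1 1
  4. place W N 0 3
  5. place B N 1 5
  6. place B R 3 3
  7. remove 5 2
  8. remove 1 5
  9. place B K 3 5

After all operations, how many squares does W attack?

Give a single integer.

Answer: 4

Derivation:
Op 1: place BQ@(3,2)
Op 2: place WQ@(5,2)
Op 3: place BR@(1,1)
Op 4: place WN@(0,3)
Op 5: place BN@(1,5)
Op 6: place BR@(3,3)
Op 7: remove (5,2)
Op 8: remove (1,5)
Op 9: place BK@(3,5)
Per-piece attacks for W:
  WN@(0,3): attacks (1,5) (2,4) (1,1) (2,2)
Union (4 distinct): (1,1) (1,5) (2,2) (2,4)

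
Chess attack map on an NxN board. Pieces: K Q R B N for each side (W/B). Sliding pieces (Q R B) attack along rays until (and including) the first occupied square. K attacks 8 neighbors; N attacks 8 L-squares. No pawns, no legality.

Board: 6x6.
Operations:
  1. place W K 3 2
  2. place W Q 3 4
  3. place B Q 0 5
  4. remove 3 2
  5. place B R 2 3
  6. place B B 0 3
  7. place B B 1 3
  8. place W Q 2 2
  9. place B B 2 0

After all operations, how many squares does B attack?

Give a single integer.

Op 1: place WK@(3,2)
Op 2: place WQ@(3,4)
Op 3: place BQ@(0,5)
Op 4: remove (3,2)
Op 5: place BR@(2,3)
Op 6: place BB@(0,3)
Op 7: place BB@(1,3)
Op 8: place WQ@(2,2)
Op 9: place BB@(2,0)
Per-piece attacks for B:
  BB@(0,3): attacks (1,4) (2,5) (1,2) (2,1) (3,0)
  BQ@(0,5): attacks (0,4) (0,3) (1,5) (2,5) (3,5) (4,5) (5,5) (1,4) (2,3) [ray(0,-1) blocked at (0,3); ray(1,-1) blocked at (2,3)]
  BB@(1,3): attacks (2,4) (3,5) (2,2) (0,4) (0,2) [ray(1,-1) blocked at (2,2)]
  BB@(2,0): attacks (3,1) (4,2) (5,3) (1,1) (0,2)
  BR@(2,3): attacks (2,4) (2,5) (2,2) (3,3) (4,3) (5,3) (1,3) [ray(0,-1) blocked at (2,2); ray(-1,0) blocked at (1,3)]
Union (22 distinct): (0,2) (0,3) (0,4) (1,1) (1,2) (1,3) (1,4) (1,5) (2,1) (2,2) (2,3) (2,4) (2,5) (3,0) (3,1) (3,3) (3,5) (4,2) (4,3) (4,5) (5,3) (5,5)

Answer: 22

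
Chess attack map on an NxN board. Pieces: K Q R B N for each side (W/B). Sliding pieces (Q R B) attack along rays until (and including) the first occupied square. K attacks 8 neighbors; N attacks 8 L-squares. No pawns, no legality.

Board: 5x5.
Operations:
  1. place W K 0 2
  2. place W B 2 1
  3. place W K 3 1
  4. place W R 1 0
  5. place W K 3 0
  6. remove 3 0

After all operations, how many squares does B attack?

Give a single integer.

Op 1: place WK@(0,2)
Op 2: place WB@(2,1)
Op 3: place WK@(3,1)
Op 4: place WR@(1,0)
Op 5: place WK@(3,0)
Op 6: remove (3,0)
Per-piece attacks for B:
Union (0 distinct): (none)

Answer: 0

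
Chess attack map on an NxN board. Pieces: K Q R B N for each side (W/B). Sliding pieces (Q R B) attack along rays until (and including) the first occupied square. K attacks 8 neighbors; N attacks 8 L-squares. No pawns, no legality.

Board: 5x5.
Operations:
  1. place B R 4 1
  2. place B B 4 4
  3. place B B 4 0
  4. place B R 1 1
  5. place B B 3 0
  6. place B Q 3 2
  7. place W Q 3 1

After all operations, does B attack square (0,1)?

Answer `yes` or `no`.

Op 1: place BR@(4,1)
Op 2: place BB@(4,4)
Op 3: place BB@(4,0)
Op 4: place BR@(1,1)
Op 5: place BB@(3,0)
Op 6: place BQ@(3,2)
Op 7: place WQ@(3,1)
Per-piece attacks for B:
  BR@(1,1): attacks (1,2) (1,3) (1,4) (1,0) (2,1) (3,1) (0,1) [ray(1,0) blocked at (3,1)]
  BB@(3,0): attacks (4,1) (2,1) (1,2) (0,3) [ray(1,1) blocked at (4,1)]
  BQ@(3,2): attacks (3,3) (3,4) (3,1) (4,2) (2,2) (1,2) (0,2) (4,3) (4,1) (2,3) (1,4) (2,1) (1,0) [ray(0,-1) blocked at (3,1); ray(1,-1) blocked at (4,1)]
  BB@(4,0): attacks (3,1) [ray(-1,1) blocked at (3,1)]
  BR@(4,1): attacks (4,2) (4,3) (4,4) (4,0) (3,1) [ray(0,1) blocked at (4,4); ray(0,-1) blocked at (4,0); ray(-1,0) blocked at (3,1)]
  BB@(4,4): attacks (3,3) (2,2) (1,1) [ray(-1,-1) blocked at (1,1)]
B attacks (0,1): yes

Answer: yes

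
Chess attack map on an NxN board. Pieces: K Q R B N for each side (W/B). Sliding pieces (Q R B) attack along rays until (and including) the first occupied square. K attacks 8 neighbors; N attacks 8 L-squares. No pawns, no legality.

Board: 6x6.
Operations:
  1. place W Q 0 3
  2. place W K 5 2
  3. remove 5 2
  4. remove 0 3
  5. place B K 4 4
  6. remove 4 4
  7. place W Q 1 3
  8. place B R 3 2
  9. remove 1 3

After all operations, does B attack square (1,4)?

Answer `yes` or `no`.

Op 1: place WQ@(0,3)
Op 2: place WK@(5,2)
Op 3: remove (5,2)
Op 4: remove (0,3)
Op 5: place BK@(4,4)
Op 6: remove (4,4)
Op 7: place WQ@(1,3)
Op 8: place BR@(3,2)
Op 9: remove (1,3)
Per-piece attacks for B:
  BR@(3,2): attacks (3,3) (3,4) (3,5) (3,1) (3,0) (4,2) (5,2) (2,2) (1,2) (0,2)
B attacks (1,4): no

Answer: no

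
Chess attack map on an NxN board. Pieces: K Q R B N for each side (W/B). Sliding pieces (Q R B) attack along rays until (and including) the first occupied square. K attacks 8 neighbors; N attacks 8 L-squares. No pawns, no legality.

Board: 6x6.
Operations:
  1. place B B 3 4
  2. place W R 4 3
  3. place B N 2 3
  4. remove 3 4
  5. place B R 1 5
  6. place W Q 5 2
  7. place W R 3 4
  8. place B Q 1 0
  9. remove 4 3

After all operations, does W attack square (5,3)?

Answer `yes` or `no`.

Op 1: place BB@(3,4)
Op 2: place WR@(4,3)
Op 3: place BN@(2,3)
Op 4: remove (3,4)
Op 5: place BR@(1,5)
Op 6: place WQ@(5,2)
Op 7: place WR@(3,4)
Op 8: place BQ@(1,0)
Op 9: remove (4,3)
Per-piece attacks for W:
  WR@(3,4): attacks (3,5) (3,3) (3,2) (3,1) (3,0) (4,4) (5,4) (2,4) (1,4) (0,4)
  WQ@(5,2): attacks (5,3) (5,4) (5,5) (5,1) (5,0) (4,2) (3,2) (2,2) (1,2) (0,2) (4,3) (3,4) (4,1) (3,0) [ray(-1,1) blocked at (3,4)]
W attacks (5,3): yes

Answer: yes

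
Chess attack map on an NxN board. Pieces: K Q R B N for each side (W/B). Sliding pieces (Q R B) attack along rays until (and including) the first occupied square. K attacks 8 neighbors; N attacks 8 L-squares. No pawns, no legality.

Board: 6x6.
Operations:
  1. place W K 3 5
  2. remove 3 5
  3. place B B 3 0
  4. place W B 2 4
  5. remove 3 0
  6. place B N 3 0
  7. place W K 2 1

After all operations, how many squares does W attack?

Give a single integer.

Answer: 15

Derivation:
Op 1: place WK@(3,5)
Op 2: remove (3,5)
Op 3: place BB@(3,0)
Op 4: place WB@(2,4)
Op 5: remove (3,0)
Op 6: place BN@(3,0)
Op 7: place WK@(2,1)
Per-piece attacks for W:
  WK@(2,1): attacks (2,2) (2,0) (3,1) (1,1) (3,2) (3,0) (1,2) (1,0)
  WB@(2,4): attacks (3,5) (3,3) (4,2) (5,1) (1,5) (1,3) (0,2)
Union (15 distinct): (0,2) (1,0) (1,1) (1,2) (1,3) (1,5) (2,0) (2,2) (3,0) (3,1) (3,2) (3,3) (3,5) (4,2) (5,1)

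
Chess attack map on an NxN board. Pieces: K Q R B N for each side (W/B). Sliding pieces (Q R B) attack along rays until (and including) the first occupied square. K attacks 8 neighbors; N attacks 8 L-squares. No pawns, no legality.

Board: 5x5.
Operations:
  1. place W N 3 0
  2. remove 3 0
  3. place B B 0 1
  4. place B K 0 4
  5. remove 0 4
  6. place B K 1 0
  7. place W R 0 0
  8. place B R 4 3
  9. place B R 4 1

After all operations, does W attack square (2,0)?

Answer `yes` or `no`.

Answer: no

Derivation:
Op 1: place WN@(3,0)
Op 2: remove (3,0)
Op 3: place BB@(0,1)
Op 4: place BK@(0,4)
Op 5: remove (0,4)
Op 6: place BK@(1,0)
Op 7: place WR@(0,0)
Op 8: place BR@(4,3)
Op 9: place BR@(4,1)
Per-piece attacks for W:
  WR@(0,0): attacks (0,1) (1,0) [ray(0,1) blocked at (0,1); ray(1,0) blocked at (1,0)]
W attacks (2,0): no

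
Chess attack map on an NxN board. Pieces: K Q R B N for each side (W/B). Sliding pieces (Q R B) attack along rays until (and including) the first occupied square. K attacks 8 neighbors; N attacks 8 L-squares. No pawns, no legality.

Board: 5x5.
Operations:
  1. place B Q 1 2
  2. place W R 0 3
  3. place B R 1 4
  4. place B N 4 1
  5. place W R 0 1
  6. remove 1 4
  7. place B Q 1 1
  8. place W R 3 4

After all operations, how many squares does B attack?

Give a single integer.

Op 1: place BQ@(1,2)
Op 2: place WR@(0,3)
Op 3: place BR@(1,4)
Op 4: place BN@(4,1)
Op 5: place WR@(0,1)
Op 6: remove (1,4)
Op 7: place BQ@(1,1)
Op 8: place WR@(3,4)
Per-piece attacks for B:
  BQ@(1,1): attacks (1,2) (1,0) (2,1) (3,1) (4,1) (0,1) (2,2) (3,3) (4,4) (2,0) (0,2) (0,0) [ray(0,1) blocked at (1,2); ray(1,0) blocked at (4,1); ray(-1,0) blocked at (0,1)]
  BQ@(1,2): attacks (1,3) (1,4) (1,1) (2,2) (3,2) (4,2) (0,2) (2,3) (3,4) (2,1) (3,0) (0,3) (0,1) [ray(0,-1) blocked at (1,1); ray(1,1) blocked at (3,4); ray(-1,1) blocked at (0,3); ray(-1,-1) blocked at (0,1)]
  BN@(4,1): attacks (3,3) (2,2) (2,0)
Union (21 distinct): (0,0) (0,1) (0,2) (0,3) (1,0) (1,1) (1,2) (1,3) (1,4) (2,0) (2,1) (2,2) (2,3) (3,0) (3,1) (3,2) (3,3) (3,4) (4,1) (4,2) (4,4)

Answer: 21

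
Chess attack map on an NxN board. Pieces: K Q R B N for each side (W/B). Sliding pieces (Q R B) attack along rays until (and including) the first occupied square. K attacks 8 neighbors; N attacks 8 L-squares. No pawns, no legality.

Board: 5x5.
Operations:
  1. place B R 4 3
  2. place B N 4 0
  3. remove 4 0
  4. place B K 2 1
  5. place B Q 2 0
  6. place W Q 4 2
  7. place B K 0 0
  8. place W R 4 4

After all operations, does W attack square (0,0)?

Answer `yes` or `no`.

Op 1: place BR@(4,3)
Op 2: place BN@(4,0)
Op 3: remove (4,0)
Op 4: place BK@(2,1)
Op 5: place BQ@(2,0)
Op 6: place WQ@(4,2)
Op 7: place BK@(0,0)
Op 8: place WR@(4,4)
Per-piece attacks for W:
  WQ@(4,2): attacks (4,3) (4,1) (4,0) (3,2) (2,2) (1,2) (0,2) (3,3) (2,4) (3,1) (2,0) [ray(0,1) blocked at (4,3); ray(-1,-1) blocked at (2,0)]
  WR@(4,4): attacks (4,3) (3,4) (2,4) (1,4) (0,4) [ray(0,-1) blocked at (4,3)]
W attacks (0,0): no

Answer: no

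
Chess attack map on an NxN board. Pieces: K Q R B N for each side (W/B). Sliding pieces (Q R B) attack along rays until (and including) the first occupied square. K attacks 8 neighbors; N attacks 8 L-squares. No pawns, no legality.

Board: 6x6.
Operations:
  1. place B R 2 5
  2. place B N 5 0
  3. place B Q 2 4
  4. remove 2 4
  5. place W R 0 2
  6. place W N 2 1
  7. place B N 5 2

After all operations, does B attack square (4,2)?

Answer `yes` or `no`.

Answer: yes

Derivation:
Op 1: place BR@(2,5)
Op 2: place BN@(5,0)
Op 3: place BQ@(2,4)
Op 4: remove (2,4)
Op 5: place WR@(0,2)
Op 6: place WN@(2,1)
Op 7: place BN@(5,2)
Per-piece attacks for B:
  BR@(2,5): attacks (2,4) (2,3) (2,2) (2,1) (3,5) (4,5) (5,5) (1,5) (0,5) [ray(0,-1) blocked at (2,1)]
  BN@(5,0): attacks (4,2) (3,1)
  BN@(5,2): attacks (4,4) (3,3) (4,0) (3,1)
B attacks (4,2): yes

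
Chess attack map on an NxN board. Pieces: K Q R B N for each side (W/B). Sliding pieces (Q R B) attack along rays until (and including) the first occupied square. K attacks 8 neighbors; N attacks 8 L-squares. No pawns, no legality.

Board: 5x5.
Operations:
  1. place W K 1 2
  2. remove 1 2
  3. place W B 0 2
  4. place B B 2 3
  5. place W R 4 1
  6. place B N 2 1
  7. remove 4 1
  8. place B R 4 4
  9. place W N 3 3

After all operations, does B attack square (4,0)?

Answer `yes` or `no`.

Op 1: place WK@(1,2)
Op 2: remove (1,2)
Op 3: place WB@(0,2)
Op 4: place BB@(2,3)
Op 5: place WR@(4,1)
Op 6: place BN@(2,1)
Op 7: remove (4,1)
Op 8: place BR@(4,4)
Op 9: place WN@(3,3)
Per-piece attacks for B:
  BN@(2,1): attacks (3,3) (4,2) (1,3) (0,2) (4,0) (0,0)
  BB@(2,3): attacks (3,4) (3,2) (4,1) (1,4) (1,2) (0,1)
  BR@(4,4): attacks (4,3) (4,2) (4,1) (4,0) (3,4) (2,4) (1,4) (0,4)
B attacks (4,0): yes

Answer: yes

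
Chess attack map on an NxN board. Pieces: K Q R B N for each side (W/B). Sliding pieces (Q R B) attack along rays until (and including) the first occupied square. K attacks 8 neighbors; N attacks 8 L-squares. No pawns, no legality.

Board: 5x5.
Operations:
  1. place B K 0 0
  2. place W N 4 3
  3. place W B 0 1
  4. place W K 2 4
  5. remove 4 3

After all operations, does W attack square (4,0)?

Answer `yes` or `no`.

Answer: no

Derivation:
Op 1: place BK@(0,0)
Op 2: place WN@(4,3)
Op 3: place WB@(0,1)
Op 4: place WK@(2,4)
Op 5: remove (4,3)
Per-piece attacks for W:
  WB@(0,1): attacks (1,2) (2,3) (3,4) (1,0)
  WK@(2,4): attacks (2,3) (3,4) (1,4) (3,3) (1,3)
W attacks (4,0): no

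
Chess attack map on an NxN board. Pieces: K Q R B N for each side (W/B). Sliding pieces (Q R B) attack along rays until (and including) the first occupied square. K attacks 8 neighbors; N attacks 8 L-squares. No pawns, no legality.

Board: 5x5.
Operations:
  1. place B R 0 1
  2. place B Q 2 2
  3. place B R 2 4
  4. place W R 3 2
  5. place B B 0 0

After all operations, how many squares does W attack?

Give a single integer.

Op 1: place BR@(0,1)
Op 2: place BQ@(2,2)
Op 3: place BR@(2,4)
Op 4: place WR@(3,2)
Op 5: place BB@(0,0)
Per-piece attacks for W:
  WR@(3,2): attacks (3,3) (3,4) (3,1) (3,0) (4,2) (2,2) [ray(-1,0) blocked at (2,2)]
Union (6 distinct): (2,2) (3,0) (3,1) (3,3) (3,4) (4,2)

Answer: 6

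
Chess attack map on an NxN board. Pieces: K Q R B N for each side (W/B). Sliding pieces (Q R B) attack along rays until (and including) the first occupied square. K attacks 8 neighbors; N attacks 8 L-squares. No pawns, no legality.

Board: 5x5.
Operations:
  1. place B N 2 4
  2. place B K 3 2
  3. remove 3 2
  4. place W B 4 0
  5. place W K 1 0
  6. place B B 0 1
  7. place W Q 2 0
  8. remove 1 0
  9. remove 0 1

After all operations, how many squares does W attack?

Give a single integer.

Answer: 14

Derivation:
Op 1: place BN@(2,4)
Op 2: place BK@(3,2)
Op 3: remove (3,2)
Op 4: place WB@(4,0)
Op 5: place WK@(1,0)
Op 6: place BB@(0,1)
Op 7: place WQ@(2,0)
Op 8: remove (1,0)
Op 9: remove (0,1)
Per-piece attacks for W:
  WQ@(2,0): attacks (2,1) (2,2) (2,3) (2,4) (3,0) (4,0) (1,0) (0,0) (3,1) (4,2) (1,1) (0,2) [ray(0,1) blocked at (2,4); ray(1,0) blocked at (4,0)]
  WB@(4,0): attacks (3,1) (2,2) (1,3) (0,4)
Union (14 distinct): (0,0) (0,2) (0,4) (1,0) (1,1) (1,3) (2,1) (2,2) (2,3) (2,4) (3,0) (3,1) (4,0) (4,2)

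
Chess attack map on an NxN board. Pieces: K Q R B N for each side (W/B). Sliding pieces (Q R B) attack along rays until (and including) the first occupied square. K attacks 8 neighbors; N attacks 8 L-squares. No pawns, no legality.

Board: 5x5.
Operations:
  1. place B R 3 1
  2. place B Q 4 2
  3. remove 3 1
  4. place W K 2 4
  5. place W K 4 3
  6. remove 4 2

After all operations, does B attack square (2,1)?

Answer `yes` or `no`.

Op 1: place BR@(3,1)
Op 2: place BQ@(4,2)
Op 3: remove (3,1)
Op 4: place WK@(2,4)
Op 5: place WK@(4,3)
Op 6: remove (4,2)
Per-piece attacks for B:
B attacks (2,1): no

Answer: no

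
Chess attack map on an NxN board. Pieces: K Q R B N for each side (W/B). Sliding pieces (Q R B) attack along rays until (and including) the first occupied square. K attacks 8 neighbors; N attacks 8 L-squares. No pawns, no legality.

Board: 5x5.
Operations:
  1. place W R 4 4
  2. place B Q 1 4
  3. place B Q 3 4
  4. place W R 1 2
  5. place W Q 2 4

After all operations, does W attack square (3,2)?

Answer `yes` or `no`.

Answer: yes

Derivation:
Op 1: place WR@(4,4)
Op 2: place BQ@(1,4)
Op 3: place BQ@(3,4)
Op 4: place WR@(1,2)
Op 5: place WQ@(2,4)
Per-piece attacks for W:
  WR@(1,2): attacks (1,3) (1,4) (1,1) (1,0) (2,2) (3,2) (4,2) (0,2) [ray(0,1) blocked at (1,4)]
  WQ@(2,4): attacks (2,3) (2,2) (2,1) (2,0) (3,4) (1,4) (3,3) (4,2) (1,3) (0,2) [ray(1,0) blocked at (3,4); ray(-1,0) blocked at (1,4)]
  WR@(4,4): attacks (4,3) (4,2) (4,1) (4,0) (3,4) [ray(-1,0) blocked at (3,4)]
W attacks (3,2): yes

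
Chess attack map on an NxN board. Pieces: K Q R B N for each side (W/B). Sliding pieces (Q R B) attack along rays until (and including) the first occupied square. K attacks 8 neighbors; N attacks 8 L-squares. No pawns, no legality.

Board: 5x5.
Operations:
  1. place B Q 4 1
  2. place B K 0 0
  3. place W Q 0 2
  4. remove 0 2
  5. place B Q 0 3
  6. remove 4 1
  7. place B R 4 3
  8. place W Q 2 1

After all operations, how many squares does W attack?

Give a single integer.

Op 1: place BQ@(4,1)
Op 2: place BK@(0,0)
Op 3: place WQ@(0,2)
Op 4: remove (0,2)
Op 5: place BQ@(0,3)
Op 6: remove (4,1)
Op 7: place BR@(4,3)
Op 8: place WQ@(2,1)
Per-piece attacks for W:
  WQ@(2,1): attacks (2,2) (2,3) (2,4) (2,0) (3,1) (4,1) (1,1) (0,1) (3,2) (4,3) (3,0) (1,2) (0,3) (1,0) [ray(1,1) blocked at (4,3); ray(-1,1) blocked at (0,3)]
Union (14 distinct): (0,1) (0,3) (1,0) (1,1) (1,2) (2,0) (2,2) (2,3) (2,4) (3,0) (3,1) (3,2) (4,1) (4,3)

Answer: 14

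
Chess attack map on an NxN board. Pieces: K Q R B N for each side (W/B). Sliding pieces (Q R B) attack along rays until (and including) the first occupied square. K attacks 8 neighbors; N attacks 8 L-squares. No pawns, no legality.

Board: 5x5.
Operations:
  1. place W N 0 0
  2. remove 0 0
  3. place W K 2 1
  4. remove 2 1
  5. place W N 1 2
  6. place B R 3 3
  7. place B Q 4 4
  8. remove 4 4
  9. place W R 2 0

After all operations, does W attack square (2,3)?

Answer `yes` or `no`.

Op 1: place WN@(0,0)
Op 2: remove (0,0)
Op 3: place WK@(2,1)
Op 4: remove (2,1)
Op 5: place WN@(1,2)
Op 6: place BR@(3,3)
Op 7: place BQ@(4,4)
Op 8: remove (4,4)
Op 9: place WR@(2,0)
Per-piece attacks for W:
  WN@(1,2): attacks (2,4) (3,3) (0,4) (2,0) (3,1) (0,0)
  WR@(2,0): attacks (2,1) (2,2) (2,3) (2,4) (3,0) (4,0) (1,0) (0,0)
W attacks (2,3): yes

Answer: yes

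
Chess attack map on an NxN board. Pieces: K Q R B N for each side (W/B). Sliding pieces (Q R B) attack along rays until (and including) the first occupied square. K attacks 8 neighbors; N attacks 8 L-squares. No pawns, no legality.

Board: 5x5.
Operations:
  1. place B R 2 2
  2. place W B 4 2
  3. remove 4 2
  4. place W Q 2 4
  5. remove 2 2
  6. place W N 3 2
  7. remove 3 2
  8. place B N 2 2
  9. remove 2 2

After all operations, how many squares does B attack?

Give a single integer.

Op 1: place BR@(2,2)
Op 2: place WB@(4,2)
Op 3: remove (4,2)
Op 4: place WQ@(2,4)
Op 5: remove (2,2)
Op 6: place WN@(3,2)
Op 7: remove (3,2)
Op 8: place BN@(2,2)
Op 9: remove (2,2)
Per-piece attacks for B:
Union (0 distinct): (none)

Answer: 0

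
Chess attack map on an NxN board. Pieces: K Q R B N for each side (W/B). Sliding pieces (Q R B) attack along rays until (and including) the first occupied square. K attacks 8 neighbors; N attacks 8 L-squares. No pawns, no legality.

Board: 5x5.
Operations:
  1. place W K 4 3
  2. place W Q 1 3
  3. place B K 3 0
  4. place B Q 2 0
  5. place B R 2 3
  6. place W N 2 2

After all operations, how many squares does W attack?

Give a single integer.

Answer: 19

Derivation:
Op 1: place WK@(4,3)
Op 2: place WQ@(1,3)
Op 3: place BK@(3,0)
Op 4: place BQ@(2,0)
Op 5: place BR@(2,3)
Op 6: place WN@(2,2)
Per-piece attacks for W:
  WQ@(1,3): attacks (1,4) (1,2) (1,1) (1,0) (2,3) (0,3) (2,4) (2,2) (0,4) (0,2) [ray(1,0) blocked at (2,3); ray(1,-1) blocked at (2,2)]
  WN@(2,2): attacks (3,4) (4,3) (1,4) (0,3) (3,0) (4,1) (1,0) (0,1)
  WK@(4,3): attacks (4,4) (4,2) (3,3) (3,4) (3,2)
Union (19 distinct): (0,1) (0,2) (0,3) (0,4) (1,0) (1,1) (1,2) (1,4) (2,2) (2,3) (2,4) (3,0) (3,2) (3,3) (3,4) (4,1) (4,2) (4,3) (4,4)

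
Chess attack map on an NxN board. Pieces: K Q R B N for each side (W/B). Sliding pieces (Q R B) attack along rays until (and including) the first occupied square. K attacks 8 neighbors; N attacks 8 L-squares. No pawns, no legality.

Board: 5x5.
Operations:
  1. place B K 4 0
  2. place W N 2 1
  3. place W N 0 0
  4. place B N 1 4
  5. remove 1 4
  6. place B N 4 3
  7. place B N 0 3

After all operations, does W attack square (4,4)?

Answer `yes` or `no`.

Op 1: place BK@(4,0)
Op 2: place WN@(2,1)
Op 3: place WN@(0,0)
Op 4: place BN@(1,4)
Op 5: remove (1,4)
Op 6: place BN@(4,3)
Op 7: place BN@(0,3)
Per-piece attacks for W:
  WN@(0,0): attacks (1,2) (2,1)
  WN@(2,1): attacks (3,3) (4,2) (1,3) (0,2) (4,0) (0,0)
W attacks (4,4): no

Answer: no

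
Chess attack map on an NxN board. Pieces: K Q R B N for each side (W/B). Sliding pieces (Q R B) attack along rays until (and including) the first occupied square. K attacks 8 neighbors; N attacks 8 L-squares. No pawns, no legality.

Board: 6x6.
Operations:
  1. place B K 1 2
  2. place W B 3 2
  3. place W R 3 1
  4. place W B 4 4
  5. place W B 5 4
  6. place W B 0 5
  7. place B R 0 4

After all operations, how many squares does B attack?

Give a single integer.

Op 1: place BK@(1,2)
Op 2: place WB@(3,2)
Op 3: place WR@(3,1)
Op 4: place WB@(4,4)
Op 5: place WB@(5,4)
Op 6: place WB@(0,5)
Op 7: place BR@(0,4)
Per-piece attacks for B:
  BR@(0,4): attacks (0,5) (0,3) (0,2) (0,1) (0,0) (1,4) (2,4) (3,4) (4,4) [ray(0,1) blocked at (0,5); ray(1,0) blocked at (4,4)]
  BK@(1,2): attacks (1,3) (1,1) (2,2) (0,2) (2,3) (2,1) (0,3) (0,1)
Union (14 distinct): (0,0) (0,1) (0,2) (0,3) (0,5) (1,1) (1,3) (1,4) (2,1) (2,2) (2,3) (2,4) (3,4) (4,4)

Answer: 14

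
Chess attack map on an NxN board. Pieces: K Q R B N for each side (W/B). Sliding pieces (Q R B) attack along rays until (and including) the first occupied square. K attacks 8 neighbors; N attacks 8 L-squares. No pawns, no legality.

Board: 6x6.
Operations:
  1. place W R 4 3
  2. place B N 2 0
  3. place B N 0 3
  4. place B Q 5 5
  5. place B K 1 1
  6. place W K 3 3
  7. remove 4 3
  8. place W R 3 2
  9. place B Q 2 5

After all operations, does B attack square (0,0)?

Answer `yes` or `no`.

Answer: yes

Derivation:
Op 1: place WR@(4,3)
Op 2: place BN@(2,0)
Op 3: place BN@(0,3)
Op 4: place BQ@(5,5)
Op 5: place BK@(1,1)
Op 6: place WK@(3,3)
Op 7: remove (4,3)
Op 8: place WR@(3,2)
Op 9: place BQ@(2,5)
Per-piece attacks for B:
  BN@(0,3): attacks (1,5) (2,4) (1,1) (2,2)
  BK@(1,1): attacks (1,2) (1,0) (2,1) (0,1) (2,2) (2,0) (0,2) (0,0)
  BN@(2,0): attacks (3,2) (4,1) (1,2) (0,1)
  BQ@(2,5): attacks (2,4) (2,3) (2,2) (2,1) (2,0) (3,5) (4,5) (5,5) (1,5) (0,5) (3,4) (4,3) (5,2) (1,4) (0,3) [ray(0,-1) blocked at (2,0); ray(1,0) blocked at (5,5); ray(-1,-1) blocked at (0,3)]
  BQ@(5,5): attacks (5,4) (5,3) (5,2) (5,1) (5,0) (4,5) (3,5) (2,5) (4,4) (3,3) [ray(-1,0) blocked at (2,5); ray(-1,-1) blocked at (3,3)]
B attacks (0,0): yes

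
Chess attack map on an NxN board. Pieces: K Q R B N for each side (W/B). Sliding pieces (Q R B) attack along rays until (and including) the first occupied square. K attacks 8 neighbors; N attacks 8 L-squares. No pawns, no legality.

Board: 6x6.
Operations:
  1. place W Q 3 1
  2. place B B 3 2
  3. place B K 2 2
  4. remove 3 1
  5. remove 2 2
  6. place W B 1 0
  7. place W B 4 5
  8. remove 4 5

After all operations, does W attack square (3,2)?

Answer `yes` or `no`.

Op 1: place WQ@(3,1)
Op 2: place BB@(3,2)
Op 3: place BK@(2,2)
Op 4: remove (3,1)
Op 5: remove (2,2)
Op 6: place WB@(1,0)
Op 7: place WB@(4,5)
Op 8: remove (4,5)
Per-piece attacks for W:
  WB@(1,0): attacks (2,1) (3,2) (0,1) [ray(1,1) blocked at (3,2)]
W attacks (3,2): yes

Answer: yes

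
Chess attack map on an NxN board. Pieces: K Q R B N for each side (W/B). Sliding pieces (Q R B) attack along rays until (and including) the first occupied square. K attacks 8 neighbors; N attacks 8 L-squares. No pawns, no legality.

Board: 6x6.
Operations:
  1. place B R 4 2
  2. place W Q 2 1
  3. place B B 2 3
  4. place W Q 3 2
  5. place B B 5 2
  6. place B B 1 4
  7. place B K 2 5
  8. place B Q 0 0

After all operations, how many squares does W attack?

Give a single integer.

Answer: 22

Derivation:
Op 1: place BR@(4,2)
Op 2: place WQ@(2,1)
Op 3: place BB@(2,3)
Op 4: place WQ@(3,2)
Op 5: place BB@(5,2)
Op 6: place BB@(1,4)
Op 7: place BK@(2,5)
Op 8: place BQ@(0,0)
Per-piece attacks for W:
  WQ@(2,1): attacks (2,2) (2,3) (2,0) (3,1) (4,1) (5,1) (1,1) (0,1) (3,2) (3,0) (1,2) (0,3) (1,0) [ray(0,1) blocked at (2,3); ray(1,1) blocked at (3,2)]
  WQ@(3,2): attacks (3,3) (3,4) (3,5) (3,1) (3,0) (4,2) (2,2) (1,2) (0,2) (4,3) (5,4) (4,1) (5,0) (2,3) (2,1) [ray(1,0) blocked at (4,2); ray(-1,1) blocked at (2,3); ray(-1,-1) blocked at (2,1)]
Union (22 distinct): (0,1) (0,2) (0,3) (1,0) (1,1) (1,2) (2,0) (2,1) (2,2) (2,3) (3,0) (3,1) (3,2) (3,3) (3,4) (3,5) (4,1) (4,2) (4,3) (5,0) (5,1) (5,4)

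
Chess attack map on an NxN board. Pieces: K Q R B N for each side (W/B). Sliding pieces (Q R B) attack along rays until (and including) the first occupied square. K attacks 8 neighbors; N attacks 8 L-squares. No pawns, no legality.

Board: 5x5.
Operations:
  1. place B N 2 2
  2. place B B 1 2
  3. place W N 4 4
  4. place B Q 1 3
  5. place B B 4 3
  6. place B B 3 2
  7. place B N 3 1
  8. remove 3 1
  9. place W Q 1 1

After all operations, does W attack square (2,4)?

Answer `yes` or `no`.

Answer: no

Derivation:
Op 1: place BN@(2,2)
Op 2: place BB@(1,2)
Op 3: place WN@(4,4)
Op 4: place BQ@(1,3)
Op 5: place BB@(4,3)
Op 6: place BB@(3,2)
Op 7: place BN@(3,1)
Op 8: remove (3,1)
Op 9: place WQ@(1,1)
Per-piece attacks for W:
  WQ@(1,1): attacks (1,2) (1,0) (2,1) (3,1) (4,1) (0,1) (2,2) (2,0) (0,2) (0,0) [ray(0,1) blocked at (1,2); ray(1,1) blocked at (2,2)]
  WN@(4,4): attacks (3,2) (2,3)
W attacks (2,4): no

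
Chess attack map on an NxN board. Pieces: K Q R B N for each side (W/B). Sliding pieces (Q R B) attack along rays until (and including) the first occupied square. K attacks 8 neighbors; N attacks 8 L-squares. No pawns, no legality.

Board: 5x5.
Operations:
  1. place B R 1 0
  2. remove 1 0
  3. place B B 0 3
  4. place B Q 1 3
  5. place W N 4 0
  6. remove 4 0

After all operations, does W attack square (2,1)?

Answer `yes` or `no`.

Op 1: place BR@(1,0)
Op 2: remove (1,0)
Op 3: place BB@(0,3)
Op 4: place BQ@(1,3)
Op 5: place WN@(4,0)
Op 6: remove (4,0)
Per-piece attacks for W:
W attacks (2,1): no

Answer: no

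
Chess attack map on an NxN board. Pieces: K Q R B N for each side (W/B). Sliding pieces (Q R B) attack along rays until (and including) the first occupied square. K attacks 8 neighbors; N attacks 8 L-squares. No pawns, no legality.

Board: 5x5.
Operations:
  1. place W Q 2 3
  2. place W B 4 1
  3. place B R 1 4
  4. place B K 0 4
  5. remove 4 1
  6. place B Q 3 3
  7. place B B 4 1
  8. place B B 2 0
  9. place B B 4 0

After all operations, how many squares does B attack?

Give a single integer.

Answer: 19

Derivation:
Op 1: place WQ@(2,3)
Op 2: place WB@(4,1)
Op 3: place BR@(1,4)
Op 4: place BK@(0,4)
Op 5: remove (4,1)
Op 6: place BQ@(3,3)
Op 7: place BB@(4,1)
Op 8: place BB@(2,0)
Op 9: place BB@(4,0)
Per-piece attacks for B:
  BK@(0,4): attacks (0,3) (1,4) (1,3)
  BR@(1,4): attacks (1,3) (1,2) (1,1) (1,0) (2,4) (3,4) (4,4) (0,4) [ray(-1,0) blocked at (0,4)]
  BB@(2,0): attacks (3,1) (4,2) (1,1) (0,2)
  BQ@(3,3): attacks (3,4) (3,2) (3,1) (3,0) (4,3) (2,3) (4,4) (4,2) (2,4) (2,2) (1,1) (0,0) [ray(-1,0) blocked at (2,3)]
  BB@(4,0): attacks (3,1) (2,2) (1,3) (0,4) [ray(-1,1) blocked at (0,4)]
  BB@(4,1): attacks (3,2) (2,3) (3,0) [ray(-1,1) blocked at (2,3)]
Union (19 distinct): (0,0) (0,2) (0,3) (0,4) (1,0) (1,1) (1,2) (1,3) (1,4) (2,2) (2,3) (2,4) (3,0) (3,1) (3,2) (3,4) (4,2) (4,3) (4,4)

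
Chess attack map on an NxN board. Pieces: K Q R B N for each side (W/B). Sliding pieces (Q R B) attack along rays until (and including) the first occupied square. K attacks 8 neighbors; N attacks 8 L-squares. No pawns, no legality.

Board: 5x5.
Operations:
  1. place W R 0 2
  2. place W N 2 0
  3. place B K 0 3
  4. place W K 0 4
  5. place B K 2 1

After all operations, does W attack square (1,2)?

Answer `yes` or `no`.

Answer: yes

Derivation:
Op 1: place WR@(0,2)
Op 2: place WN@(2,0)
Op 3: place BK@(0,3)
Op 4: place WK@(0,4)
Op 5: place BK@(2,1)
Per-piece attacks for W:
  WR@(0,2): attacks (0,3) (0,1) (0,0) (1,2) (2,2) (3,2) (4,2) [ray(0,1) blocked at (0,3)]
  WK@(0,4): attacks (0,3) (1,4) (1,3)
  WN@(2,0): attacks (3,2) (4,1) (1,2) (0,1)
W attacks (1,2): yes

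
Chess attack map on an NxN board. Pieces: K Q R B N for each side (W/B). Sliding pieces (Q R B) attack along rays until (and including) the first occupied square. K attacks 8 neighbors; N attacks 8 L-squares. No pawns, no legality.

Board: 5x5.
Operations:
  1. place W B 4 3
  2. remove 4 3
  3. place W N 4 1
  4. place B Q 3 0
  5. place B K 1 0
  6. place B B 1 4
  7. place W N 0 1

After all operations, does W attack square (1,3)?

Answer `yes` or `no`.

Op 1: place WB@(4,3)
Op 2: remove (4,3)
Op 3: place WN@(4,1)
Op 4: place BQ@(3,0)
Op 5: place BK@(1,0)
Op 6: place BB@(1,4)
Op 7: place WN@(0,1)
Per-piece attacks for W:
  WN@(0,1): attacks (1,3) (2,2) (2,0)
  WN@(4,1): attacks (3,3) (2,2) (2,0)
W attacks (1,3): yes

Answer: yes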